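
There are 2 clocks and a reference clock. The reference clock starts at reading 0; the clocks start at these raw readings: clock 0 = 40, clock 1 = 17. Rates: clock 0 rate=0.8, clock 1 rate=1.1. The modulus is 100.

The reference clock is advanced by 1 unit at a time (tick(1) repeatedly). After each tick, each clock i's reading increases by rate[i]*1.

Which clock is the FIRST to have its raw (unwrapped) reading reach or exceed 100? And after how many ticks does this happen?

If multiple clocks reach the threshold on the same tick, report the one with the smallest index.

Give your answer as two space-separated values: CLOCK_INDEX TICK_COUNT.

clock 0: start=40, rate=0.8, needs 100-40 = 60; ticks = ceil(60/0.8) = ceil(75.0000) = 75; reading at tick 75 = 40 + 0.8*75 = 100.0000
clock 1: start=17, rate=1.1, needs 100-17 = 83; ticks = ceil(83/1.1) = ceil(75.4545) = 76; reading at tick 76 = 17 + 1.1*76 = 100.6000
Minimum tick count = 75; winners = [0]; smallest index = 0

Answer: 0 75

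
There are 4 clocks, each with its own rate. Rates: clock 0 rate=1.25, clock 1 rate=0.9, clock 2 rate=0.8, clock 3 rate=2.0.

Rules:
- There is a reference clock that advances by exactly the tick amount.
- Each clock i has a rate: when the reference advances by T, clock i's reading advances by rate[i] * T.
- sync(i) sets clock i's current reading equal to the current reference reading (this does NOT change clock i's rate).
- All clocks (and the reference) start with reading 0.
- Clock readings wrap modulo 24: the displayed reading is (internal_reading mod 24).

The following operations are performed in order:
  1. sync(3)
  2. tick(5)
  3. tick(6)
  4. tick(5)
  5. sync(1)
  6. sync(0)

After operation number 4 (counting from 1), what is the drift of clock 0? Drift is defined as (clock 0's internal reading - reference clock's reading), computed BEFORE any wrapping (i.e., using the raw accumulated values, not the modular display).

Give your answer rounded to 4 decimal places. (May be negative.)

Answer: 4.0000

Derivation:
After op 1 sync(3): ref=0.0000 raw=[0.0000 0.0000 0.0000 0.0000]
After op 2 tick(5): ref=5.0000 raw=[6.2500 4.5000 4.0000 10.0000]
After op 3 tick(6): ref=11.0000 raw=[13.7500 9.9000 8.8000 22.0000]
After op 4 tick(5): ref=16.0000 raw=[20.0000 14.4000 12.8000 32.0000]
Drift of clock 0 after op 4: 20.0000 - 16.0000 = 4.0000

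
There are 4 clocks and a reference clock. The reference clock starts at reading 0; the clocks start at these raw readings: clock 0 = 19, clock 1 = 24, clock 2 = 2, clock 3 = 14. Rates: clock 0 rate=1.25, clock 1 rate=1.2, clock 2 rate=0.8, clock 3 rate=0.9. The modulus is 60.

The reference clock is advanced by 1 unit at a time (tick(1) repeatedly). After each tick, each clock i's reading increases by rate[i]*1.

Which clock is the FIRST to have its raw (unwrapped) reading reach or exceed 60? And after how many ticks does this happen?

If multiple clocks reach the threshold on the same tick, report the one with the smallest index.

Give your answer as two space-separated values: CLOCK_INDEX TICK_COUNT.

clock 0: start=19, rate=1.25, needs 60-19 = 41; ticks = ceil(41/1.25) = ceil(32.8000) = 33; reading at tick 33 = 19 + 1.25*33 = 60.2500
clock 1: start=24, rate=1.2, needs 60-24 = 36; ticks = ceil(36/1.2) = ceil(30.0000) = 30; reading at tick 30 = 24 + 1.2*30 = 60.0000
clock 2: start=2, rate=0.8, needs 60-2 = 58; ticks = ceil(58/0.8) = ceil(72.5000) = 73; reading at tick 73 = 2 + 0.8*73 = 60.4000
clock 3: start=14, rate=0.9, needs 60-14 = 46; ticks = ceil(46/0.9) = ceil(51.1111) = 52; reading at tick 52 = 14 + 0.9*52 = 60.8000
Minimum tick count = 30; winners = [1]; smallest index = 1

Answer: 1 30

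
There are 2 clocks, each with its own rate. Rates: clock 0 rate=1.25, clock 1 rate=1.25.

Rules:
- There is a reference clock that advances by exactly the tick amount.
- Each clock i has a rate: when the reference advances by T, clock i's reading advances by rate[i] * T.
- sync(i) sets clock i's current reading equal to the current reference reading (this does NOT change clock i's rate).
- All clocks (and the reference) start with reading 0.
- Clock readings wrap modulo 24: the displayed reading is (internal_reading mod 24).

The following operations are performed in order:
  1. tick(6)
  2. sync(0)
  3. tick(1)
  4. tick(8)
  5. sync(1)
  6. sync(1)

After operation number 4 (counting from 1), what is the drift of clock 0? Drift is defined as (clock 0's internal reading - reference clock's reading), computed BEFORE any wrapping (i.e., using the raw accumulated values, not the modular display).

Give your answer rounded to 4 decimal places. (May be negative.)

Answer: 2.2500

Derivation:
After op 1 tick(6): ref=6.0000 raw=[7.5000 7.5000]
After op 2 sync(0): ref=6.0000 raw=[6.0000 7.5000]
After op 3 tick(1): ref=7.0000 raw=[7.2500 8.7500]
After op 4 tick(8): ref=15.0000 raw=[17.2500 18.7500]
Drift of clock 0 after op 4: 17.2500 - 15.0000 = 2.2500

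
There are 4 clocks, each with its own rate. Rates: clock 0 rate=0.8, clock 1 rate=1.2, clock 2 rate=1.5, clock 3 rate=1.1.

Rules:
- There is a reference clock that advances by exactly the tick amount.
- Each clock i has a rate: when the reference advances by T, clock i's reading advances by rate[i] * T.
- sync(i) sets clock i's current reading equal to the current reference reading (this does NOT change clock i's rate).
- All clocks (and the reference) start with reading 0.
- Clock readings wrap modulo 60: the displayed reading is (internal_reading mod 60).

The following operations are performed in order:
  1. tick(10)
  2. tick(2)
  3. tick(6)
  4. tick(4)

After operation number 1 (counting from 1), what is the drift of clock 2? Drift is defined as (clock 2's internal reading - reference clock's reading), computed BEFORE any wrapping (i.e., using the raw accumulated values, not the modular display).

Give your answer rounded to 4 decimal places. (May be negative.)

Answer: 5.0000

Derivation:
After op 1 tick(10): ref=10.0000 raw=[8.0000 12.0000 15.0000 11.0000]
Drift of clock 2 after op 1: 15.0000 - 10.0000 = 5.0000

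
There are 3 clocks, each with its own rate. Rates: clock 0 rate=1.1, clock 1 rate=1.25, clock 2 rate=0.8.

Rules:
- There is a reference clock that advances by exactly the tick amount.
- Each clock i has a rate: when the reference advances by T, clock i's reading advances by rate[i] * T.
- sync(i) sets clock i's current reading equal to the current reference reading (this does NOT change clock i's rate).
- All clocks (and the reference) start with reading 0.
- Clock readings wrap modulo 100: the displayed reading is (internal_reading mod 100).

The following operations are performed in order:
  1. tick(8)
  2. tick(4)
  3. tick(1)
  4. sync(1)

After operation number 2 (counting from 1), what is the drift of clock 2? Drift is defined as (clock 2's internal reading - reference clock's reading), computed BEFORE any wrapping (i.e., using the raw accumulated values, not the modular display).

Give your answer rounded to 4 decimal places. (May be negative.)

After op 1 tick(8): ref=8.0000 raw=[8.8000 10.0000 6.4000]
After op 2 tick(4): ref=12.0000 raw=[13.2000 15.0000 9.6000]
Drift of clock 2 after op 2: 9.6000 - 12.0000 = -2.4000

Answer: -2.4000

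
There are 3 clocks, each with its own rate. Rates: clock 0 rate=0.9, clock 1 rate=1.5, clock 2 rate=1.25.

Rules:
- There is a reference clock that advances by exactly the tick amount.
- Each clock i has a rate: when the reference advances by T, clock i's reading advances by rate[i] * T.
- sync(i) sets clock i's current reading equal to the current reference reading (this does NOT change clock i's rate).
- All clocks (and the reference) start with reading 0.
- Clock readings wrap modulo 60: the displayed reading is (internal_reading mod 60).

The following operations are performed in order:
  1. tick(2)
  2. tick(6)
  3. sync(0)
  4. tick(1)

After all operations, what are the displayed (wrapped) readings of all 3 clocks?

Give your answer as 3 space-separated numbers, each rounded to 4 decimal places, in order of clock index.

After op 1 tick(2): ref=2.0000 raw=[1.8000 3.0000 2.5000]
After op 2 tick(6): ref=8.0000 raw=[7.2000 12.0000 10.0000]
After op 3 sync(0): ref=8.0000 raw=[8.0000 12.0000 10.0000]
After op 4 tick(1): ref=9.0000 raw=[8.9000 13.5000 11.2500]
Wrap final raw readings (mod 60): 8.9000 mod 60 = 8.9000; 13.5000 mod 60 = 13.5000; 11.2500 mod 60 = 11.2500

Answer: 8.9000 13.5000 11.2500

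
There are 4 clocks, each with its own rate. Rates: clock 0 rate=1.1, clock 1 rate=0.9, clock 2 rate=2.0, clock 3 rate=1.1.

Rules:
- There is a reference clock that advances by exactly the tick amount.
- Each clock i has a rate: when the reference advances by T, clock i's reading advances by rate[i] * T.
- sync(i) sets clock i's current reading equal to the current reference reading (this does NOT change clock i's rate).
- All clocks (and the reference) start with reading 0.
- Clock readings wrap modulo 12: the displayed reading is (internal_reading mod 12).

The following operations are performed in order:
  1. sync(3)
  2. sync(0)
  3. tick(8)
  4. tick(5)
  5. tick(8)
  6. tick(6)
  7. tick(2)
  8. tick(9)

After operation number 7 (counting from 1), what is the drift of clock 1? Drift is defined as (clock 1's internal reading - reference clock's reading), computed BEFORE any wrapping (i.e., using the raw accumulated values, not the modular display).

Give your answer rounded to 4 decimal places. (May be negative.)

After op 1 sync(3): ref=0.0000 raw=[0.0000 0.0000 0.0000 0.0000]
After op 2 sync(0): ref=0.0000 raw=[0.0000 0.0000 0.0000 0.0000]
After op 3 tick(8): ref=8.0000 raw=[8.8000 7.2000 16.0000 8.8000]
After op 4 tick(5): ref=13.0000 raw=[14.3000 11.7000 26.0000 14.3000]
After op 5 tick(8): ref=21.0000 raw=[23.1000 18.9000 42.0000 23.1000]
After op 6 tick(6): ref=27.0000 raw=[29.7000 24.3000 54.0000 29.7000]
After op 7 tick(2): ref=29.0000 raw=[31.9000 26.1000 58.0000 31.9000]
Drift of clock 1 after op 7: 26.1000 - 29.0000 = -2.9000

Answer: -2.9000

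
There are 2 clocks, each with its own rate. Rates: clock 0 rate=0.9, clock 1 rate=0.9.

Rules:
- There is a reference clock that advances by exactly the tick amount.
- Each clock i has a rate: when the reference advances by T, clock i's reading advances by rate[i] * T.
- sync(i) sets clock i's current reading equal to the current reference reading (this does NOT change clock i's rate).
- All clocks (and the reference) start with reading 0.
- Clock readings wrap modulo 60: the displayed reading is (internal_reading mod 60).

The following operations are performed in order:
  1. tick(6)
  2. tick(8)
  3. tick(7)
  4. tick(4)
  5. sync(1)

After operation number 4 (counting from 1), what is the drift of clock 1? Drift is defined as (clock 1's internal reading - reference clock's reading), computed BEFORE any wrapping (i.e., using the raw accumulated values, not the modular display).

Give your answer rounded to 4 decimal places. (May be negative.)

Answer: -2.5000

Derivation:
After op 1 tick(6): ref=6.0000 raw=[5.4000 5.4000]
After op 2 tick(8): ref=14.0000 raw=[12.6000 12.6000]
After op 3 tick(7): ref=21.0000 raw=[18.9000 18.9000]
After op 4 tick(4): ref=25.0000 raw=[22.5000 22.5000]
Drift of clock 1 after op 4: 22.5000 - 25.0000 = -2.5000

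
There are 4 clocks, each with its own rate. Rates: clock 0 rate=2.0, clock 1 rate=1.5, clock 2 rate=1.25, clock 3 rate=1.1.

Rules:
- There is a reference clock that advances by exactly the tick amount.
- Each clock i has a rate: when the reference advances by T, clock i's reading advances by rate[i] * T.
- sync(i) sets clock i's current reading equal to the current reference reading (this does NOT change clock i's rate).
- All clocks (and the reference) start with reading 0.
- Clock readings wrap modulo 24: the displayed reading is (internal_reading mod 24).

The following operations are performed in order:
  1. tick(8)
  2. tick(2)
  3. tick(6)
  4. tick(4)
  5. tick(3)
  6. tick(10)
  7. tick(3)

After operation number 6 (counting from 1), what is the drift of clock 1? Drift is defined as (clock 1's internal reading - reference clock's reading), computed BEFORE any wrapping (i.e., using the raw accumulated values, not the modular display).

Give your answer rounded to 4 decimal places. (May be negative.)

Answer: 16.5000

Derivation:
After op 1 tick(8): ref=8.0000 raw=[16.0000 12.0000 10.0000 8.8000]
After op 2 tick(2): ref=10.0000 raw=[20.0000 15.0000 12.5000 11.0000]
After op 3 tick(6): ref=16.0000 raw=[32.0000 24.0000 20.0000 17.6000]
After op 4 tick(4): ref=20.0000 raw=[40.0000 30.0000 25.0000 22.0000]
After op 5 tick(3): ref=23.0000 raw=[46.0000 34.5000 28.7500 25.3000]
After op 6 tick(10): ref=33.0000 raw=[66.0000 49.5000 41.2500 36.3000]
Drift of clock 1 after op 6: 49.5000 - 33.0000 = 16.5000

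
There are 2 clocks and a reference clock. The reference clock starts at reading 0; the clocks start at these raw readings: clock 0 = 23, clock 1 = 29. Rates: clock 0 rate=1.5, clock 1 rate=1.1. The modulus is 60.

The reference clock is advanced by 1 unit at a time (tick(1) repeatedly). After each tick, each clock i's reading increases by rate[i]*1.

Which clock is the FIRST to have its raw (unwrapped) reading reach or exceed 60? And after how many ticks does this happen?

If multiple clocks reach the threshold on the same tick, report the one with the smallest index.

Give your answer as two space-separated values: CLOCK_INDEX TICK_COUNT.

Answer: 0 25

Derivation:
clock 0: start=23, rate=1.5, needs 60-23 = 37; ticks = ceil(37/1.5) = ceil(24.6667) = 25; reading at tick 25 = 23 + 1.5*25 = 60.5000
clock 1: start=29, rate=1.1, needs 60-29 = 31; ticks = ceil(31/1.1) = ceil(28.1818) = 29; reading at tick 29 = 29 + 1.1*29 = 60.9000
Minimum tick count = 25; winners = [0]; smallest index = 0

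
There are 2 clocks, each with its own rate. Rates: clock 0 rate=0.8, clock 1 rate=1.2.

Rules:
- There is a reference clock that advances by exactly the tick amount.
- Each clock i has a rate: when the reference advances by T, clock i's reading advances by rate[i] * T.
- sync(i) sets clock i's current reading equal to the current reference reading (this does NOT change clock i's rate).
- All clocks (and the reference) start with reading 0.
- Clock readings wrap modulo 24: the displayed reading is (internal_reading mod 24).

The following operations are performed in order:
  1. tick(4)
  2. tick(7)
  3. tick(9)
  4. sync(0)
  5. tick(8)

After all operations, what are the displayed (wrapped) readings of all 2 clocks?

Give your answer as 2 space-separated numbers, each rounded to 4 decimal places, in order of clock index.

Answer: 2.4000 9.6000

Derivation:
After op 1 tick(4): ref=4.0000 raw=[3.2000 4.8000]
After op 2 tick(7): ref=11.0000 raw=[8.8000 13.2000]
After op 3 tick(9): ref=20.0000 raw=[16.0000 24.0000]
After op 4 sync(0): ref=20.0000 raw=[20.0000 24.0000]
After op 5 tick(8): ref=28.0000 raw=[26.4000 33.6000]
Wrap final raw readings (mod 24): 26.4000 mod 24 = 2.4000; 33.6000 mod 24 = 9.6000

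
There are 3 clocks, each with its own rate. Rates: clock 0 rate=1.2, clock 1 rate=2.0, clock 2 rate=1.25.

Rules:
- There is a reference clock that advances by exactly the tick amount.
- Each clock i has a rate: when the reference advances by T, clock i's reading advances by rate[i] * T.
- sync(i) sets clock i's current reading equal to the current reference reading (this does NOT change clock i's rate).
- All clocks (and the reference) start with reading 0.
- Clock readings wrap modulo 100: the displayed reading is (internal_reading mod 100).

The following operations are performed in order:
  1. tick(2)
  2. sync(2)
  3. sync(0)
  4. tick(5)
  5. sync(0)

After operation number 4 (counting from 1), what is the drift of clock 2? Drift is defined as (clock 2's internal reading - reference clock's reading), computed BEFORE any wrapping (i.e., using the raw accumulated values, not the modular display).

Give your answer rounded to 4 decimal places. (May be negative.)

Answer: 1.2500

Derivation:
After op 1 tick(2): ref=2.0000 raw=[2.4000 4.0000 2.5000]
After op 2 sync(2): ref=2.0000 raw=[2.4000 4.0000 2.0000]
After op 3 sync(0): ref=2.0000 raw=[2.0000 4.0000 2.0000]
After op 4 tick(5): ref=7.0000 raw=[8.0000 14.0000 8.2500]
Drift of clock 2 after op 4: 8.2500 - 7.0000 = 1.2500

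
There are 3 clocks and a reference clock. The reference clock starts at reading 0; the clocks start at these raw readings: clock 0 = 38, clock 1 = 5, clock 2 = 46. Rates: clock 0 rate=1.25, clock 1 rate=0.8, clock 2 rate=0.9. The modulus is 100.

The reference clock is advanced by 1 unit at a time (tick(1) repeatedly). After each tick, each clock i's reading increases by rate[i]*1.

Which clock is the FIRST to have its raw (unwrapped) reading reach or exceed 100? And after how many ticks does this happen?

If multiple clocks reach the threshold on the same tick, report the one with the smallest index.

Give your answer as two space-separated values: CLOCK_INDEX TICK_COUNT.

clock 0: start=38, rate=1.25, needs 100-38 = 62; ticks = ceil(62/1.25) = ceil(49.6000) = 50; reading at tick 50 = 38 + 1.25*50 = 100.5000
clock 1: start=5, rate=0.8, needs 100-5 = 95; ticks = ceil(95/0.8) = ceil(118.7500) = 119; reading at tick 119 = 5 + 0.8*119 = 100.2000
clock 2: start=46, rate=0.9, needs 100-46 = 54; ticks = ceil(54/0.9) = ceil(60.0000) = 60; reading at tick 60 = 46 + 0.9*60 = 100.0000
Minimum tick count = 50; winners = [0]; smallest index = 0

Answer: 0 50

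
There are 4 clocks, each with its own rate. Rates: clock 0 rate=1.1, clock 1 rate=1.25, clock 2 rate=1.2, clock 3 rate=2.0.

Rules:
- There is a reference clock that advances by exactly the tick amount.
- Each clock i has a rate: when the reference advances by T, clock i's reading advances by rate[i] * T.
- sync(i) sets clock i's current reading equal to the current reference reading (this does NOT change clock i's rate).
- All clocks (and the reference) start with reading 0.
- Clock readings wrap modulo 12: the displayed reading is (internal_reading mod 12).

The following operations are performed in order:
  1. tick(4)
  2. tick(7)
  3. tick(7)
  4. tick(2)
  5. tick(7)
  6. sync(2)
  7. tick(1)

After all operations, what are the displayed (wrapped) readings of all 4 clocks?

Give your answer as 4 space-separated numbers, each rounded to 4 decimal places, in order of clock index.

Answer: 6.8000 11.0000 4.2000 8.0000

Derivation:
After op 1 tick(4): ref=4.0000 raw=[4.4000 5.0000 4.8000 8.0000]
After op 2 tick(7): ref=11.0000 raw=[12.1000 13.7500 13.2000 22.0000]
After op 3 tick(7): ref=18.0000 raw=[19.8000 22.5000 21.6000 36.0000]
After op 4 tick(2): ref=20.0000 raw=[22.0000 25.0000 24.0000 40.0000]
After op 5 tick(7): ref=27.0000 raw=[29.7000 33.7500 32.4000 54.0000]
After op 6 sync(2): ref=27.0000 raw=[29.7000 33.7500 27.0000 54.0000]
After op 7 tick(1): ref=28.0000 raw=[30.8000 35.0000 28.2000 56.0000]
Wrap final raw readings (mod 12): 30.8000 mod 12 = 6.8000; 35.0000 mod 12 = 11.0000; 28.2000 mod 12 = 4.2000; 56.0000 mod 12 = 8.0000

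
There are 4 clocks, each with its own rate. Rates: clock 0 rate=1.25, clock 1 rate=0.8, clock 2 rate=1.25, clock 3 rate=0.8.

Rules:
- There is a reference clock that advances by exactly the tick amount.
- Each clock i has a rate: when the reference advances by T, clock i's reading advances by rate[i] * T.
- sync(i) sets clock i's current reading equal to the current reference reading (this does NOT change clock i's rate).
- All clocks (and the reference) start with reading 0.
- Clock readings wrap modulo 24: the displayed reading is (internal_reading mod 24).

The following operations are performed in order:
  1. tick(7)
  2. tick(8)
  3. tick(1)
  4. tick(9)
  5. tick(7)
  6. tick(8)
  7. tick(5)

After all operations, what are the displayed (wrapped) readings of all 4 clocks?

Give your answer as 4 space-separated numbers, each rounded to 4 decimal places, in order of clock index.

After op 1 tick(7): ref=7.0000 raw=[8.7500 5.6000 8.7500 5.6000]
After op 2 tick(8): ref=15.0000 raw=[18.7500 12.0000 18.7500 12.0000]
After op 3 tick(1): ref=16.0000 raw=[20.0000 12.8000 20.0000 12.8000]
After op 4 tick(9): ref=25.0000 raw=[31.2500 20.0000 31.2500 20.0000]
After op 5 tick(7): ref=32.0000 raw=[40.0000 25.6000 40.0000 25.6000]
After op 6 tick(8): ref=40.0000 raw=[50.0000 32.0000 50.0000 32.0000]
After op 7 tick(5): ref=45.0000 raw=[56.2500 36.0000 56.2500 36.0000]
Wrap final raw readings (mod 24): 56.2500 mod 24 = 8.2500; 36.0000 mod 24 = 12.0000; 56.2500 mod 24 = 8.2500; 36.0000 mod 24 = 12.0000

Answer: 8.2500 12.0000 8.2500 12.0000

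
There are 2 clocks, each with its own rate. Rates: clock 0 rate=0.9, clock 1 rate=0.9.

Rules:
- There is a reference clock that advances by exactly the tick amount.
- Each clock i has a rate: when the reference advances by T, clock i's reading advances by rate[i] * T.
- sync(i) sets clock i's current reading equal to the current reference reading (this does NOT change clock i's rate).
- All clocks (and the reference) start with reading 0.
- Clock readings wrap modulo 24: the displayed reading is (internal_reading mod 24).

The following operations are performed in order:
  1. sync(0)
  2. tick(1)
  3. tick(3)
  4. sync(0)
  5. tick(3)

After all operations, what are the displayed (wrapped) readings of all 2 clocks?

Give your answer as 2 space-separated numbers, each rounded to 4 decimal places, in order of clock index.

Answer: 6.7000 6.3000

Derivation:
After op 1 sync(0): ref=0.0000 raw=[0.0000 0.0000]
After op 2 tick(1): ref=1.0000 raw=[0.9000 0.9000]
After op 3 tick(3): ref=4.0000 raw=[3.6000 3.6000]
After op 4 sync(0): ref=4.0000 raw=[4.0000 3.6000]
After op 5 tick(3): ref=7.0000 raw=[6.7000 6.3000]
Wrap final raw readings (mod 24): 6.7000 mod 24 = 6.7000; 6.3000 mod 24 = 6.3000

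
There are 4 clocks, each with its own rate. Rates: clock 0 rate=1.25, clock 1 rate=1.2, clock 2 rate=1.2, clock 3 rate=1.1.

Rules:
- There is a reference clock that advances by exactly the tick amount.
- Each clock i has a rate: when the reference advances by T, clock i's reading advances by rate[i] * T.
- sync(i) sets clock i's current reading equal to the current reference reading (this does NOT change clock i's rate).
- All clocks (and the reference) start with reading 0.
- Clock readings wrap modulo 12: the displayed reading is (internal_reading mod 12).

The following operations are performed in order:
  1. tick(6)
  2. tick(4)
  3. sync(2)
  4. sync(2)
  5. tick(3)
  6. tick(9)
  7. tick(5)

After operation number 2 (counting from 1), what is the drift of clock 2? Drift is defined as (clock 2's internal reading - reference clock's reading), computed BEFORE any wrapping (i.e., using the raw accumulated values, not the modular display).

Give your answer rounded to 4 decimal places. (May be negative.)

Answer: 2.0000

Derivation:
After op 1 tick(6): ref=6.0000 raw=[7.5000 7.2000 7.2000 6.6000]
After op 2 tick(4): ref=10.0000 raw=[12.5000 12.0000 12.0000 11.0000]
Drift of clock 2 after op 2: 12.0000 - 10.0000 = 2.0000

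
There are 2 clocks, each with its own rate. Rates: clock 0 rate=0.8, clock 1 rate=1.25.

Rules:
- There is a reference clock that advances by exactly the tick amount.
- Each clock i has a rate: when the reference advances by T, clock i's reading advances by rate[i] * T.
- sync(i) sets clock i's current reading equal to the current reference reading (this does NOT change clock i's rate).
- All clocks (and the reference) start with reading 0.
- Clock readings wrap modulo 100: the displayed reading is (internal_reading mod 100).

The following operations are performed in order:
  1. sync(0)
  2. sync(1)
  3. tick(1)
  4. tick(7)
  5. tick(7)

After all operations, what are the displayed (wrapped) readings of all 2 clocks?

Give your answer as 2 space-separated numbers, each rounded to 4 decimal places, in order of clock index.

After op 1 sync(0): ref=0.0000 raw=[0.0000 0.0000]
After op 2 sync(1): ref=0.0000 raw=[0.0000 0.0000]
After op 3 tick(1): ref=1.0000 raw=[0.8000 1.2500]
After op 4 tick(7): ref=8.0000 raw=[6.4000 10.0000]
After op 5 tick(7): ref=15.0000 raw=[12.0000 18.7500]
Wrap final raw readings (mod 100): 12.0000 mod 100 = 12.0000; 18.7500 mod 100 = 18.7500

Answer: 12.0000 18.7500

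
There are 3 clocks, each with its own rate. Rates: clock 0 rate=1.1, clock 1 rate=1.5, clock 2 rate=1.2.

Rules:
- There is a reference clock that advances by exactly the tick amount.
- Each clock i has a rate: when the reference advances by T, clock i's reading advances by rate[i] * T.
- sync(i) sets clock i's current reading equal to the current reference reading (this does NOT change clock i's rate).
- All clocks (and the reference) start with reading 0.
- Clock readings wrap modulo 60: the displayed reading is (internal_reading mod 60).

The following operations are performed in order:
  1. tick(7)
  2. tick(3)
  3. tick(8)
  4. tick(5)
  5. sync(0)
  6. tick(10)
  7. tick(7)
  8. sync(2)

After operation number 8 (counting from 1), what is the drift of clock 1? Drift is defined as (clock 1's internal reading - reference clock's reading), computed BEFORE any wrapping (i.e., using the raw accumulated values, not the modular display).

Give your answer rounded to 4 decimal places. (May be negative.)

After op 1 tick(7): ref=7.0000 raw=[7.7000 10.5000 8.4000]
After op 2 tick(3): ref=10.0000 raw=[11.0000 15.0000 12.0000]
After op 3 tick(8): ref=18.0000 raw=[19.8000 27.0000 21.6000]
After op 4 tick(5): ref=23.0000 raw=[25.3000 34.5000 27.6000]
After op 5 sync(0): ref=23.0000 raw=[23.0000 34.5000 27.6000]
After op 6 tick(10): ref=33.0000 raw=[34.0000 49.5000 39.6000]
After op 7 tick(7): ref=40.0000 raw=[41.7000 60.0000 48.0000]
After op 8 sync(2): ref=40.0000 raw=[41.7000 60.0000 40.0000]
Drift of clock 1 after op 8: 60.0000 - 40.0000 = 20.0000

Answer: 20.0000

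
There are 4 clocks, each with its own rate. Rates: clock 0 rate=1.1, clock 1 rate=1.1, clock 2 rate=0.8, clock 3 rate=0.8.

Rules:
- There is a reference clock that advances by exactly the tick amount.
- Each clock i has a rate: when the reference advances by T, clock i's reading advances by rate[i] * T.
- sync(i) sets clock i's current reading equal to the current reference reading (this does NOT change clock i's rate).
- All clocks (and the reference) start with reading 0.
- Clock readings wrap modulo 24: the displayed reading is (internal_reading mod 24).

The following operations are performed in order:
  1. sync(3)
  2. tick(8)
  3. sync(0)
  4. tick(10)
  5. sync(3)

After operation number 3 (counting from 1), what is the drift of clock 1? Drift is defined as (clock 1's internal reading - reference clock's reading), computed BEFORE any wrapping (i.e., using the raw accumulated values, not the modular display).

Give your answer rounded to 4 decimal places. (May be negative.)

Answer: 0.8000

Derivation:
After op 1 sync(3): ref=0.0000 raw=[0.0000 0.0000 0.0000 0.0000]
After op 2 tick(8): ref=8.0000 raw=[8.8000 8.8000 6.4000 6.4000]
After op 3 sync(0): ref=8.0000 raw=[8.0000 8.8000 6.4000 6.4000]
Drift of clock 1 after op 3: 8.8000 - 8.0000 = 0.8000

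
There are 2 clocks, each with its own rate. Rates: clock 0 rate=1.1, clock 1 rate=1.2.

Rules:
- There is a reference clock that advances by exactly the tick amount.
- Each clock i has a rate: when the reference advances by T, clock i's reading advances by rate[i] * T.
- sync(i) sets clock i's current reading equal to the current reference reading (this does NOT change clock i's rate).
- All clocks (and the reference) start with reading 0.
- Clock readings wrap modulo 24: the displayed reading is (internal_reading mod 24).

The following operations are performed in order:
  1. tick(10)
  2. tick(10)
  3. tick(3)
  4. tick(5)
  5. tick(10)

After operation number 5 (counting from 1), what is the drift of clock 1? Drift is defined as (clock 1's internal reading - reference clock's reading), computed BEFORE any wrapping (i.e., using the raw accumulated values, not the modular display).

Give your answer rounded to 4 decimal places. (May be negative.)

Answer: 7.6000

Derivation:
After op 1 tick(10): ref=10.0000 raw=[11.0000 12.0000]
After op 2 tick(10): ref=20.0000 raw=[22.0000 24.0000]
After op 3 tick(3): ref=23.0000 raw=[25.3000 27.6000]
After op 4 tick(5): ref=28.0000 raw=[30.8000 33.6000]
After op 5 tick(10): ref=38.0000 raw=[41.8000 45.6000]
Drift of clock 1 after op 5: 45.6000 - 38.0000 = 7.6000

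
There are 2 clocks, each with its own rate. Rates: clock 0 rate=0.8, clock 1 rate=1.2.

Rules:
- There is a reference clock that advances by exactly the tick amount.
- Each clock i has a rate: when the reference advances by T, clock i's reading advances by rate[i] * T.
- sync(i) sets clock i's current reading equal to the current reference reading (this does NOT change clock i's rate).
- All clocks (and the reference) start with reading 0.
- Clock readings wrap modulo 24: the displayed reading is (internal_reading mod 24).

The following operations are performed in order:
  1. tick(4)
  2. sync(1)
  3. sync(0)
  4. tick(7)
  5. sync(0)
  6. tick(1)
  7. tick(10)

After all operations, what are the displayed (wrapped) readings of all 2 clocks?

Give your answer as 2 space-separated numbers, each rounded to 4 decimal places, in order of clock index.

Answer: 19.8000 1.6000

Derivation:
After op 1 tick(4): ref=4.0000 raw=[3.2000 4.8000]
After op 2 sync(1): ref=4.0000 raw=[3.2000 4.0000]
After op 3 sync(0): ref=4.0000 raw=[4.0000 4.0000]
After op 4 tick(7): ref=11.0000 raw=[9.6000 12.4000]
After op 5 sync(0): ref=11.0000 raw=[11.0000 12.4000]
After op 6 tick(1): ref=12.0000 raw=[11.8000 13.6000]
After op 7 tick(10): ref=22.0000 raw=[19.8000 25.6000]
Wrap final raw readings (mod 24): 19.8000 mod 24 = 19.8000; 25.6000 mod 24 = 1.6000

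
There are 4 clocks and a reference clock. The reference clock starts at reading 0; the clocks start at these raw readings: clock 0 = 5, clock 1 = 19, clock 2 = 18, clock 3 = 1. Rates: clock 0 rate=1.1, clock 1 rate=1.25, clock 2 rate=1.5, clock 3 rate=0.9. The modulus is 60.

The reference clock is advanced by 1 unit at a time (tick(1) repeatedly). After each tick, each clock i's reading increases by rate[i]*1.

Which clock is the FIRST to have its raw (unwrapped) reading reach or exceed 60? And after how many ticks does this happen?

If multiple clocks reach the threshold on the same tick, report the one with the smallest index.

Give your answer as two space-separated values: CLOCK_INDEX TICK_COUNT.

clock 0: start=5, rate=1.1, needs 60-5 = 55; ticks = ceil(55/1.1) = ceil(50.0000) = 50; reading at tick 50 = 5 + 1.1*50 = 60.0000
clock 1: start=19, rate=1.25, needs 60-19 = 41; ticks = ceil(41/1.25) = ceil(32.8000) = 33; reading at tick 33 = 19 + 1.25*33 = 60.2500
clock 2: start=18, rate=1.5, needs 60-18 = 42; ticks = ceil(42/1.5) = ceil(28.0000) = 28; reading at tick 28 = 18 + 1.5*28 = 60.0000
clock 3: start=1, rate=0.9, needs 60-1 = 59; ticks = ceil(59/0.9) = ceil(65.5556) = 66; reading at tick 66 = 1 + 0.9*66 = 60.4000
Minimum tick count = 28; winners = [2]; smallest index = 2

Answer: 2 28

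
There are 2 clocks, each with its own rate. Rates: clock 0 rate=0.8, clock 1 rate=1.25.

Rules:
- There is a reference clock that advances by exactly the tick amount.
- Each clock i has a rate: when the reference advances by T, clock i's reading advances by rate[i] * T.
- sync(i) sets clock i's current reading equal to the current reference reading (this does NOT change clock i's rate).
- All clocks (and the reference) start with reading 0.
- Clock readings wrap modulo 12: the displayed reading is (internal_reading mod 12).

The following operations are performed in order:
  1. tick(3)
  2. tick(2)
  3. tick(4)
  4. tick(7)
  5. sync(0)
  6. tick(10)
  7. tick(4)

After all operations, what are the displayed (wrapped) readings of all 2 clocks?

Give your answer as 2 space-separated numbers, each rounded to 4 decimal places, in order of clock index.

After op 1 tick(3): ref=3.0000 raw=[2.4000 3.7500]
After op 2 tick(2): ref=5.0000 raw=[4.0000 6.2500]
After op 3 tick(4): ref=9.0000 raw=[7.2000 11.2500]
After op 4 tick(7): ref=16.0000 raw=[12.8000 20.0000]
After op 5 sync(0): ref=16.0000 raw=[16.0000 20.0000]
After op 6 tick(10): ref=26.0000 raw=[24.0000 32.5000]
After op 7 tick(4): ref=30.0000 raw=[27.2000 37.5000]
Wrap final raw readings (mod 12): 27.2000 mod 12 = 3.2000; 37.5000 mod 12 = 1.5000

Answer: 3.2000 1.5000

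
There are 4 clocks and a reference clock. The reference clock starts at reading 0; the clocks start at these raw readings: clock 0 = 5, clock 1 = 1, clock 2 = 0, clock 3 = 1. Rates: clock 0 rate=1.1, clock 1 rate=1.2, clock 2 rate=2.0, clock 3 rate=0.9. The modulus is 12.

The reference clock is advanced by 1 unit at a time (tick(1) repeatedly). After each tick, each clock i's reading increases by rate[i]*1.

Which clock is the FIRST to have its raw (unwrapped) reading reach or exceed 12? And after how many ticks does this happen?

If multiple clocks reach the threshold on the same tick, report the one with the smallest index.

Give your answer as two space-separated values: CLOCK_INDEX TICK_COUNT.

clock 0: start=5, rate=1.1, needs 12-5 = 7; ticks = ceil(7/1.1) = ceil(6.3636) = 7; reading at tick 7 = 5 + 1.1*7 = 12.7000
clock 1: start=1, rate=1.2, needs 12-1 = 11; ticks = ceil(11/1.2) = ceil(9.1667) = 10; reading at tick 10 = 1 + 1.2*10 = 13.0000
clock 2: start=0, rate=2.0, needs 12-0 = 12; ticks = ceil(12/2.0) = ceil(6.0000) = 6; reading at tick 6 = 0 + 2.0*6 = 12.0000
clock 3: start=1, rate=0.9, needs 12-1 = 11; ticks = ceil(11/0.9) = ceil(12.2222) = 13; reading at tick 13 = 1 + 0.9*13 = 12.7000
Minimum tick count = 6; winners = [2]; smallest index = 2

Answer: 2 6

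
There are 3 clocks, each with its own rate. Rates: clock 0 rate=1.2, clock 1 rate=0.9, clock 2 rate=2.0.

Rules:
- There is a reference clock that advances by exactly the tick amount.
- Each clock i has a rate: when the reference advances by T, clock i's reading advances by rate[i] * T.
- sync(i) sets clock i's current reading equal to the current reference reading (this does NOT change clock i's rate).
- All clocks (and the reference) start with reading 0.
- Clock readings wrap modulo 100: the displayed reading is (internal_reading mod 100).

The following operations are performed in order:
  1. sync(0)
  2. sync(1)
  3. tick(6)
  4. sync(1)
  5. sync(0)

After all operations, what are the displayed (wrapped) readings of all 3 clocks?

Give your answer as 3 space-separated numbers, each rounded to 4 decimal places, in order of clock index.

After op 1 sync(0): ref=0.0000 raw=[0.0000 0.0000 0.0000]
After op 2 sync(1): ref=0.0000 raw=[0.0000 0.0000 0.0000]
After op 3 tick(6): ref=6.0000 raw=[7.2000 5.4000 12.0000]
After op 4 sync(1): ref=6.0000 raw=[7.2000 6.0000 12.0000]
After op 5 sync(0): ref=6.0000 raw=[6.0000 6.0000 12.0000]
Wrap final raw readings (mod 100): 6.0000 mod 100 = 6.0000; 6.0000 mod 100 = 6.0000; 12.0000 mod 100 = 12.0000

Answer: 6.0000 6.0000 12.0000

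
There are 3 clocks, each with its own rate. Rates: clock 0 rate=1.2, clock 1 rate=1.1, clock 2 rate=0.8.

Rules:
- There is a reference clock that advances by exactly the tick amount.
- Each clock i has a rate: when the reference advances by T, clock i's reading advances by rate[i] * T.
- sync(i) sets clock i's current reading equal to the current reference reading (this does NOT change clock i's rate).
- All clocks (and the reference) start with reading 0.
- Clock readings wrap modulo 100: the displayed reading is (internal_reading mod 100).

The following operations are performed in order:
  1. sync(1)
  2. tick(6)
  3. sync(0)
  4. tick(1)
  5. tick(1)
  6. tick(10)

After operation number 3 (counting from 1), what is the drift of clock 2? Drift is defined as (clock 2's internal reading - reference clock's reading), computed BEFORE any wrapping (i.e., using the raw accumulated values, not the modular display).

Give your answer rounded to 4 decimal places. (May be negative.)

Answer: -1.2000

Derivation:
After op 1 sync(1): ref=0.0000 raw=[0.0000 0.0000 0.0000]
After op 2 tick(6): ref=6.0000 raw=[7.2000 6.6000 4.8000]
After op 3 sync(0): ref=6.0000 raw=[6.0000 6.6000 4.8000]
Drift of clock 2 after op 3: 4.8000 - 6.0000 = -1.2000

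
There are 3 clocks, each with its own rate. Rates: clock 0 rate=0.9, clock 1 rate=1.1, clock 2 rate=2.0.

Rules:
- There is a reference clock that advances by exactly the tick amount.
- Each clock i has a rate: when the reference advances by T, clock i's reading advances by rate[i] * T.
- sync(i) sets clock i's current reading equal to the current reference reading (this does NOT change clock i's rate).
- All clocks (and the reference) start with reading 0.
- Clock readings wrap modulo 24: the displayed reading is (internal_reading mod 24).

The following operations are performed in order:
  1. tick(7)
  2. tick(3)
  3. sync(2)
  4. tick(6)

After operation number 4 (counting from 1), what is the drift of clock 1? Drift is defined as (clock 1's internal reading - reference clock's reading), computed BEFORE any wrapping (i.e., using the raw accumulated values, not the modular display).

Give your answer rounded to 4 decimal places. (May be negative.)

After op 1 tick(7): ref=7.0000 raw=[6.3000 7.7000 14.0000]
After op 2 tick(3): ref=10.0000 raw=[9.0000 11.0000 20.0000]
After op 3 sync(2): ref=10.0000 raw=[9.0000 11.0000 10.0000]
After op 4 tick(6): ref=16.0000 raw=[14.4000 17.6000 22.0000]
Drift of clock 1 after op 4: 17.6000 - 16.0000 = 1.6000

Answer: 1.6000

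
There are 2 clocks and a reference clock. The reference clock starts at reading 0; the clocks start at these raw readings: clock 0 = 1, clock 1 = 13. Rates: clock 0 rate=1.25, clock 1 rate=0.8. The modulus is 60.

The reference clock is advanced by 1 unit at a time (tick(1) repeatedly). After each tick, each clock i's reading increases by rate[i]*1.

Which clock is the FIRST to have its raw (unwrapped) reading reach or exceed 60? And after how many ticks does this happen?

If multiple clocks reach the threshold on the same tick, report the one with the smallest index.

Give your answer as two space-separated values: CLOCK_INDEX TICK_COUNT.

clock 0: start=1, rate=1.25, needs 60-1 = 59; ticks = ceil(59/1.25) = ceil(47.2000) = 48; reading at tick 48 = 1 + 1.25*48 = 61.0000
clock 1: start=13, rate=0.8, needs 60-13 = 47; ticks = ceil(47/0.8) = ceil(58.7500) = 59; reading at tick 59 = 13 + 0.8*59 = 60.2000
Minimum tick count = 48; winners = [0]; smallest index = 0

Answer: 0 48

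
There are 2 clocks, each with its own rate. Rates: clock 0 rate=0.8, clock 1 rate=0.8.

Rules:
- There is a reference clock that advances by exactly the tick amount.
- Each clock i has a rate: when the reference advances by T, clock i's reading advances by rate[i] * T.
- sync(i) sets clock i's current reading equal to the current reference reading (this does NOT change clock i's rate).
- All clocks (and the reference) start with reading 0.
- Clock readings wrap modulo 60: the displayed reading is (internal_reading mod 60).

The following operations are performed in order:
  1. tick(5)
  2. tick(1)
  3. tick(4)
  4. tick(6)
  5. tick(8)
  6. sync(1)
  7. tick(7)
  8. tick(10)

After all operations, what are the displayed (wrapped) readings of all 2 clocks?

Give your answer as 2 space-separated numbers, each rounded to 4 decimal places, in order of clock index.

After op 1 tick(5): ref=5.0000 raw=[4.0000 4.0000]
After op 2 tick(1): ref=6.0000 raw=[4.8000 4.8000]
After op 3 tick(4): ref=10.0000 raw=[8.0000 8.0000]
After op 4 tick(6): ref=16.0000 raw=[12.8000 12.8000]
After op 5 tick(8): ref=24.0000 raw=[19.2000 19.2000]
After op 6 sync(1): ref=24.0000 raw=[19.2000 24.0000]
After op 7 tick(7): ref=31.0000 raw=[24.8000 29.6000]
After op 8 tick(10): ref=41.0000 raw=[32.8000 37.6000]
Wrap final raw readings (mod 60): 32.8000 mod 60 = 32.8000; 37.6000 mod 60 = 37.6000

Answer: 32.8000 37.6000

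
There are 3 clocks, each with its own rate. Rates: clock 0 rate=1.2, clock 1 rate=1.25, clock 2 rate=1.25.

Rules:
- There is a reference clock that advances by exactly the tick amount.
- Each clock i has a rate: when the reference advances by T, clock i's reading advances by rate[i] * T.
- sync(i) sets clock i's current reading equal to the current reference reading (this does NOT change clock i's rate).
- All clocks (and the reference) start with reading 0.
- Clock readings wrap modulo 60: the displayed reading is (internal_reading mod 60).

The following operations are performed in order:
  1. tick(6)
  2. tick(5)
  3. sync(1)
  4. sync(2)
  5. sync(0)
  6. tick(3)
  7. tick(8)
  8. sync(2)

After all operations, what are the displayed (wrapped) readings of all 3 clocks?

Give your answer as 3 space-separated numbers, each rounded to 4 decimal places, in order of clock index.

Answer: 24.2000 24.7500 22.0000

Derivation:
After op 1 tick(6): ref=6.0000 raw=[7.2000 7.5000 7.5000]
After op 2 tick(5): ref=11.0000 raw=[13.2000 13.7500 13.7500]
After op 3 sync(1): ref=11.0000 raw=[13.2000 11.0000 13.7500]
After op 4 sync(2): ref=11.0000 raw=[13.2000 11.0000 11.0000]
After op 5 sync(0): ref=11.0000 raw=[11.0000 11.0000 11.0000]
After op 6 tick(3): ref=14.0000 raw=[14.6000 14.7500 14.7500]
After op 7 tick(8): ref=22.0000 raw=[24.2000 24.7500 24.7500]
After op 8 sync(2): ref=22.0000 raw=[24.2000 24.7500 22.0000]
Wrap final raw readings (mod 60): 24.2000 mod 60 = 24.2000; 24.7500 mod 60 = 24.7500; 22.0000 mod 60 = 22.0000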